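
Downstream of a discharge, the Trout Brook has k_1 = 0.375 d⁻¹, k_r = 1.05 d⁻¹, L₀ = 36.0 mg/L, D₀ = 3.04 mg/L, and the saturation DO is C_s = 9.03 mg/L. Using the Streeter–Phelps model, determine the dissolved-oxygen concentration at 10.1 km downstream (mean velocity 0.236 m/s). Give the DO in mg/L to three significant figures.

Travel time t = x/v = 10.1 km / (0.236 m/s) = 10100 m / 0.236 m/s = 42800 s = 0.4953 d.
k_1 L₀/(k_r−k_1) = 0.375×36.0/(1.05−0.375) = 13.50/0.6750 = 20.00 mg/L.
e^(−k_1 t) = e^(−0.375×0.4953) = 0.8305; e^(−k_r t) = e^(−1.05×0.4953) = 0.5945.
D = 20.00 × (0.8305 − 0.5945) + 3.04 × 0.5945 = 4.720 + 1.807 = 6.528 mg/L.
DO = C_s − D = 9.03 − 6.528 = 2.502 mg/L.

DO ≈ 2.50 mg/L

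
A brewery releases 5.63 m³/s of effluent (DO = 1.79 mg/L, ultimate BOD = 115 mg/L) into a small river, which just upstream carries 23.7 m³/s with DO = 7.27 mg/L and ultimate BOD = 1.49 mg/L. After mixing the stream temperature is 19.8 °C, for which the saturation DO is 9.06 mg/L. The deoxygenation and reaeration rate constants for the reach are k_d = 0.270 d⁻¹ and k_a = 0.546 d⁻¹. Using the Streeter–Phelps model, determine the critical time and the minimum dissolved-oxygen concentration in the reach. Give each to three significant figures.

t_c ≈ 2.07 d; minimum DO ≈ 2.47 mg/L

Mixed DO = (23.7×7.27 + 5.63×1.79)/(23.7+5.63) = 182.4/29.33 = 6.218 mg/L.
Mixed L₀ = (23.7×1.49 + 5.63×115)/(29.33) = 682.8/29.33 = 23.28 mg/L.
Initial deficit D₀ = C_s − DO₀ = 9.06 − 6.218 = 2.842 mg/L.
t_c = (1/0.2760) ln[(0.546/0.270)(1 − 2.842×0.2760/(0.270×23.28))] = 3.623 × ln(1.770) = 2.068 d.
D_c = (0.270/0.546) × 23.28 × e^(−0.270×2.068) = 0.4945 × 23.28 × 0.5721 = 6.585 mg/L.
Minimum DO = 9.06 − 6.585 = 2.475 mg/L.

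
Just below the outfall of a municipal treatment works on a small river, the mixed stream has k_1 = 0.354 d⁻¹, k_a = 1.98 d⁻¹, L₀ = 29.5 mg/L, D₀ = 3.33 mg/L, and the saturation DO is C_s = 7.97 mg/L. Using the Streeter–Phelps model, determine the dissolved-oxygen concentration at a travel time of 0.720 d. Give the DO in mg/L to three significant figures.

DO ≈ 3.74 mg/L

k_1 L₀/(k_a−k_1) = 0.354×29.5/(1.98−0.354) = 10.44/1.626 = 6.423 mg/L.
e^(−k_1 t) = e^(−0.354×0.7200) = 0.7750; e^(−k_a t) = e^(−1.98×0.7200) = 0.2404.
D = 6.423 × (0.7750 − 0.2404) + 3.33 × 0.2404 = 3.434 + 0.8004 = 4.234 mg/L.
DO = C_s − D = 7.97 − 4.234 = 3.736 mg/L.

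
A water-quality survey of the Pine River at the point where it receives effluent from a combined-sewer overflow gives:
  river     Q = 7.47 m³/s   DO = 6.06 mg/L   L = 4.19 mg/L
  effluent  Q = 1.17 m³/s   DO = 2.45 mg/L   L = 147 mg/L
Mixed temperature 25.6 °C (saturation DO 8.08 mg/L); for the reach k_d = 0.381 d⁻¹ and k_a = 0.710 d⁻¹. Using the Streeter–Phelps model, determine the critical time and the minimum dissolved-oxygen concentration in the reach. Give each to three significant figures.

t_c ≈ 1.60 d; minimum DO ≈ 1.21 mg/L

Mixed DO = (7.47×6.06 + 1.17×2.45)/(7.47+1.17) = 48.13/8.640 = 5.571 mg/L.
Mixed L₀ = (7.47×4.19 + 1.17×147)/(8.640) = 203.3/8.640 = 23.53 mg/L.
Initial deficit D₀ = C_s − DO₀ = 8.08 − 5.571 = 2.509 mg/L.
t_c = (1/0.3290) ln[(0.710/0.381)(1 − 2.509×0.3290/(0.381×23.53))] = 3.040 × ln(1.692) = 1.598 d.
D_c = (0.381/0.710) × 23.53 × e^(−0.381×1.598) = 0.5366 × 23.53 × 0.5439 = 6.867 mg/L.
Minimum DO = 8.08 − 6.867 = 1.213 mg/L.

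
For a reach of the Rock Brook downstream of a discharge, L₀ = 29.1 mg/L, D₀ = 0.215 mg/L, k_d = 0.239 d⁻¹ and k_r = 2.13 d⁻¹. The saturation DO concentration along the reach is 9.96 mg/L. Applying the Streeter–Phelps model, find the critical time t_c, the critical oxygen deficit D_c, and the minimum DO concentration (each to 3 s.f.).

At the critical point dD/dt = 0, so k_d L₀ e^(−k_d t) = k_r D. Substituting D(t) from the Streeter–Phelps equation and solving for t gives
t_c = ln[(k_r/k_d)(1 − D₀(k_r−k_d)/(k_d L₀))] / (k_r−k_d).
Here k_r−k_d = 1.891 d⁻¹ and 1 − D₀(k_r−k_d)/(k_d L₀) = 1 − 0.215×1.891/(0.239×29.1) = 0.9415, so
t_c = ln(8.912 × 0.9415) / 1.891 = 2.127 / 1.891 = 1.125 d.
D_c = (k_d/k_r) L₀ e^(−k_d t_c) = (0.239/2.13) × 29.1 × e^(−0.239×1.125) = 0.1122 × 29.1 × 0.7643 = 2.495 mg/L.
Minimum DO = C_s − D_c = 9.96 − 2.495 = 7.465 mg/L.

t_c ≈ 1.12 d; D_c ≈ 2.50 mg/L; min DO ≈ 7.46 mg/L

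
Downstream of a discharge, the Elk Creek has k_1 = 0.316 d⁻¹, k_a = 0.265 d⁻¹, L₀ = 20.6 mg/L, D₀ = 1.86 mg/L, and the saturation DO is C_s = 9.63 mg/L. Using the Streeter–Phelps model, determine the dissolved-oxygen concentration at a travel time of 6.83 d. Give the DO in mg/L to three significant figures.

DO ≈ 3.18 mg/L

k_1 L₀/(k_a−k_1) = 0.316×20.6/(0.265−0.316) = 6.510/-0.05100 = -127.6 mg/L.
e^(−k_1 t) = e^(−0.316×6.830) = 0.1155; e^(−k_a t) = e^(−0.265×6.830) = 0.1637.
D = -127.6 × (0.1155 − 0.1637) + 1.86 × 0.1637 = 6.144 + 0.3044 = 6.449 mg/L.
DO = C_s − D = 9.63 − 6.449 = 3.181 mg/L.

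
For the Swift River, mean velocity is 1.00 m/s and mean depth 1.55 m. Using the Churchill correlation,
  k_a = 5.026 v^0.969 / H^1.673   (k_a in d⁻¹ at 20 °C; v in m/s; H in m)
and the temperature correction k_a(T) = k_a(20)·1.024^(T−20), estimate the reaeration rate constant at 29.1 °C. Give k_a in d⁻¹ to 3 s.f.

k_a(20) = 5.026 × 1.00^0.969 / 1.55^1.673 = 5.026 × 1.000 / 2.082 = 2.414 d⁻¹.
k_a(29.1) = 2.414 × 1.024^(29.1−20) = 2.414 × 1.241 = 2.996 d⁻¹.

k_a ≈ 3.00 d⁻¹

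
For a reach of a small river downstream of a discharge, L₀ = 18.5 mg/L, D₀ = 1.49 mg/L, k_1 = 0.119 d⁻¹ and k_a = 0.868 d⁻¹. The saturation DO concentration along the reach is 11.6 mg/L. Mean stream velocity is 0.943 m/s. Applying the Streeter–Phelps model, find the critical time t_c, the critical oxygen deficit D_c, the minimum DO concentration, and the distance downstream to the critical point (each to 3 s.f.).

With k_a/k_1 = 7.294 and 1 − D₀(k_a−k_1)/(k_1 L₀) = 0.4931,
t_c = ln(7.294 × 0.4931) / (0.868 − 0.119) = ln(3.596) / 0.7490 = 1.280/0.7490 = 1.709 d.
D_c = (k_1/k_a) L₀ e^(−k_1 t_c) = (0.119/0.868) × 18.5 × e^(−0.119×1.709) = 0.1371 × 18.5 × 0.8160 = 2.070 mg/L.
Minimum DO = C_s − D_c = 11.6 − 2.070 = 9.530 mg/L.
x_c = v t_c = 0.943 m/s × 1.709 d × 86400 s/d = 139200 m ≈ 139 km.

t_c ≈ 1.71 d; D_c ≈ 2.07 mg/L; min DO ≈ 9.53 mg/L; x_c ≈ 139 km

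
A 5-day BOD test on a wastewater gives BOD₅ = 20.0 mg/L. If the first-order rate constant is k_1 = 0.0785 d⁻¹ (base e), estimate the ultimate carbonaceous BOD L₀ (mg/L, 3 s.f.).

BOD₅ = L₀(1 − e^(−5k_1)) ⇒ L₀ = BOD₅ / (1 − e^(−5×0.0785))
= 20.0 / (1 − 0.6754) = 20.0 / 0.3246 = 61.61 mg/L.

L₀ ≈ 61.6 mg/L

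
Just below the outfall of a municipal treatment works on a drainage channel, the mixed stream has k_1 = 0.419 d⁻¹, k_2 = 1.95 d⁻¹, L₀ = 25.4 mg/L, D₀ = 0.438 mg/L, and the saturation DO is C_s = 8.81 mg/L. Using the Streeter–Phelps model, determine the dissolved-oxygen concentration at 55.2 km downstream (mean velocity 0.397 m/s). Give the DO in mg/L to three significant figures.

Travel time t = x/v = 55.2 km / (0.397 m/s) = 55200 m / 0.397 m/s = 139000 s = 1.609 d.
k_1 L₀/(k_2−k_1) = 0.419×25.4/(1.95−0.419) = 10.64/1.531 = 6.951 mg/L.
e^(−k_1 t) = e^(−0.419×1.609) = 0.5095; e^(−k_2 t) = e^(−1.95×1.609) = 0.04336.
D = 6.951 × (0.5095 − 0.04336) + 0.438 × 0.04336 = 3.240 + 0.01899 = 3.259 mg/L.
DO = C_s − D = 8.81 − 3.259 = 5.551 mg/L.

DO ≈ 5.55 mg/L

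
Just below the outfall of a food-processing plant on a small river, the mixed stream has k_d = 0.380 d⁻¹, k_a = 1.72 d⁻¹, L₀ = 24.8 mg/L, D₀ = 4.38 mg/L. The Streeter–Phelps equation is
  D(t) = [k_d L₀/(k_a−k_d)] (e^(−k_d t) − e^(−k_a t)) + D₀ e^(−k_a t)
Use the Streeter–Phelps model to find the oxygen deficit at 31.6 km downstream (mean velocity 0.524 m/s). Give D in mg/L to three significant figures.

Travel time t = x/v = 31.6 km / (0.524 m/s) = 31600 m / 0.524 m/s = 60310 s = 0.6980 d.
k_d L₀/(k_a−k_d) = 0.380×24.8/(1.72−0.380) = 9.424/1.340 = 7.033 mg/L.
e^(−k_d t) = e^(−0.380×0.6980) = 0.7670; e^(−k_a t) = e^(−1.72×0.6980) = 0.3010.
D = 7.033 × (0.7670 − 0.3010) + 4.38 × 0.3010 = 3.277 + 1.319 = 4.596 mg/L.

D ≈ 4.60 mg/L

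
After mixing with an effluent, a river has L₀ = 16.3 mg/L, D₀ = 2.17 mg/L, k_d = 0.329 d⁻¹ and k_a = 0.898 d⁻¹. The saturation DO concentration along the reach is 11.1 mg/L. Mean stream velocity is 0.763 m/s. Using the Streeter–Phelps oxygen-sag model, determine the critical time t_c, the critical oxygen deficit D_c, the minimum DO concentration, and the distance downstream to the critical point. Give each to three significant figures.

t_c = [1/(k_a−k_d)] ln[(k_a/k_d)(1 − D₀(k_a−k_d)/(k_d L₀))]
= [1/(0.898−0.329)] ln[(0.898/0.329)(1 − 2.17×0.5690/(0.329×16.3))]
= (1/0.5690) ln[2.729 × 0.7698] = 1.757 × ln(2.101) = 1.757 × 0.7424 = 1.305 d.
D_c = (k_d/k_a) L₀ e^(−k_d t_c) = (0.329/0.898) × 16.3 × e^(−0.329×1.305) = 0.3664 × 16.3 × 0.6510 = 3.888 mg/L.
Minimum DO = C_s − D_c = 11.1 − 3.888 = 7.212 mg/L.
x_c = v t_c = 0.763 m/s × 1.305 d × 86400 s/d = 86020 m ≈ 86.0 km.

t_c ≈ 1.30 d; D_c ≈ 3.89 mg/L; min DO ≈ 7.21 mg/L; x_c ≈ 86.0 km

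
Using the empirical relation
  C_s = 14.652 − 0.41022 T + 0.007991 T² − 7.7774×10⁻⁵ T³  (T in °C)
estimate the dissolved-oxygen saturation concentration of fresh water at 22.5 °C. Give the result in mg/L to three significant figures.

C_s ≈ 8.58 mg/L

C_s = 14.652 − 0.41022×22.5 + 0.007991×22.5² − 7.7774×10⁻⁵×22.5³ = 8.582 mg/L.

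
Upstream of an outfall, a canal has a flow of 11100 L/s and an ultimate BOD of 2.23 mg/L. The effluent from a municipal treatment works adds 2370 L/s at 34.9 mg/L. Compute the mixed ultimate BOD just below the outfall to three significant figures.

7.98 mg/L

Flow-weighted mixing: C = (Q_r C_r + Q_w C_w)/(Q_r + Q_w)
= (11100×2.23 + 2370×34.9)/(11100 + 2370) = 107500/13470 = 7.978 mg/L.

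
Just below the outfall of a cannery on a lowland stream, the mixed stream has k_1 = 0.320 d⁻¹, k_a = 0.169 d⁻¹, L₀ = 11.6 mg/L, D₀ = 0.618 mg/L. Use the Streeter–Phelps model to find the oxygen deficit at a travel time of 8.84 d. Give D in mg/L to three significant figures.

k_1 L₀/(k_a−k_1) = 0.320×11.6/(0.169−0.320) = 3.712/-0.1510 = -24.58 mg/L.
e^(−k_1 t) = e^(−0.320×8.840) = 0.05908; e^(−k_a t) = e^(−0.169×8.840) = 0.2245.
D = -24.58 × (0.05908 − 0.2245) + 0.618 × 0.2245 = 4.066 + 0.1387 = 4.205 mg/L.

D ≈ 4.20 mg/L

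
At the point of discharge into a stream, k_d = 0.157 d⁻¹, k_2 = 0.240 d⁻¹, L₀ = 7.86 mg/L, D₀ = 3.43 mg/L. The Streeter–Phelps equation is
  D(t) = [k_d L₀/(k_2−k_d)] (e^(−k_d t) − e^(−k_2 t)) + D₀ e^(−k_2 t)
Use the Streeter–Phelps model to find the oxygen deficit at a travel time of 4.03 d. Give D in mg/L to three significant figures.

k_d L₀/(k_2−k_d) = 0.157×7.86/(0.240−0.157) = 1.234/0.08300 = 14.87 mg/L.
e^(−k_d t) = e^(−0.157×4.030) = 0.5312; e^(−k_2 t) = e^(−0.240×4.030) = 0.3801.
D = 14.87 × (0.5312 − 0.3801) + 3.43 × 0.3801 = 2.245 + 1.304 = 3.549 mg/L.

D ≈ 3.55 mg/L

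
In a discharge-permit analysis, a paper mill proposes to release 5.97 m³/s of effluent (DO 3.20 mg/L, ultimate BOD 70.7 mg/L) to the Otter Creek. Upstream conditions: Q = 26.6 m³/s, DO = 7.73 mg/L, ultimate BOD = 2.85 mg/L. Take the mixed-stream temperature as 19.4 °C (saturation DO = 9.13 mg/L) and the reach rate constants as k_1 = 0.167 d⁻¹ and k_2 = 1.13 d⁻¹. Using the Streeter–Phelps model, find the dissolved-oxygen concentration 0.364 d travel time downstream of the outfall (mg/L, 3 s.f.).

Mixed DO = (26.6×7.73 + 5.97×3.20)/(26.6+5.97) = 224.7/32.57 = 6.900 mg/L.
Mixed L₀ = (26.6×2.85 + 5.97×70.7)/(32.57) = 497.9/32.57 = 15.29 mg/L.
Initial deficit D₀ = C_s − DO₀ = 9.13 − 6.900 = 2.230 mg/L.
D(0.364) = [0.167×15.29/(1.13−0.167)](e^(−0.167×0.364) − e^(−1.13×0.364)) + 2.230 e^(−1.13×0.364)
= 2.651 × (0.9410 − 0.6628) + 2.230 × 0.6628 = 2.216 mg/L.
DO = 9.13 − 2.216 = 6.914 mg/L.

DO ≈ 6.91 mg/L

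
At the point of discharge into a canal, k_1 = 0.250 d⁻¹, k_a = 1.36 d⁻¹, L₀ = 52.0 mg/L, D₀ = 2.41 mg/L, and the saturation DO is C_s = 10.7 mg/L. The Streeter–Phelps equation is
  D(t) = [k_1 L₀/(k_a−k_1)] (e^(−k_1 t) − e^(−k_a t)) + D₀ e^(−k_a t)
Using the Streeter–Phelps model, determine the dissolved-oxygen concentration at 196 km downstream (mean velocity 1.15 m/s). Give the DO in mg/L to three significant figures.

DO ≈ 4.18 mg/L

Travel time t = x/v = 196 km / (1.15 m/s) = 196000 m / 1.15 m/s = 170400 s = 1.973 d.
k_1 L₀/(k_a−k_1) = 0.250×52.0/(1.36−0.250) = 13.00/1.110 = 11.71 mg/L.
e^(−k_1 t) = e^(−0.250×1.973) = 0.6107; e^(−k_a t) = e^(−1.36×1.973) = 0.06837.
D = 11.71 × (0.6107 − 0.06837) + 2.41 × 0.06837 = 6.352 + 0.1648 = 6.516 mg/L.
DO = C_s − D = 10.7 − 6.516 = 4.184 mg/L.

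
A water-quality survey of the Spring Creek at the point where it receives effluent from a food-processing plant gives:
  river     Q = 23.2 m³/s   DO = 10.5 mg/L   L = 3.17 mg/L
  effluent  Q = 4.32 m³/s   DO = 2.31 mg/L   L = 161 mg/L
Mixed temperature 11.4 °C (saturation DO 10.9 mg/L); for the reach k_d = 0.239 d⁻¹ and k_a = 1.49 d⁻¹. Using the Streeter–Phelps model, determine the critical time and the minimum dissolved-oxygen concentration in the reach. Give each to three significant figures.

t_c ≈ 1.16 d; minimum DO ≈ 7.50 mg/L

Mixed DO = (23.2×10.5 + 4.32×2.31)/(23.2+4.32) = 253.6/27.52 = 9.214 mg/L.
Mixed L₀ = (23.2×3.17 + 4.32×161)/(27.52) = 769.1/27.52 = 27.95 mg/L.
Initial deficit D₀ = C_s − DO₀ = 10.9 − 9.214 = 1.686 mg/L.
t_c = (1/1.251) ln[(1.49/0.239)(1 − 1.686×1.251/(0.239×27.95))] = 0.7994 × ln(4.266) = 1.160 d.
D_c = (0.239/1.49) × 27.95 × e^(−0.239×1.160) = 0.1604 × 27.95 × 0.7579 = 3.398 mg/L.
Minimum DO = 10.9 − 3.398 = 7.502 mg/L.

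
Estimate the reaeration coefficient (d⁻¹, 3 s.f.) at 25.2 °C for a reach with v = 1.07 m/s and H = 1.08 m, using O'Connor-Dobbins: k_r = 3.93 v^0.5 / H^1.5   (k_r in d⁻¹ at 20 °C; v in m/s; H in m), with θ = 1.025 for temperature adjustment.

k_r(20) = 3.93 × 1.07^0.5 / 1.08^1.5 = 3.93 × 1.034 / 1.122 = 3.622 d⁻¹.
k_r(25.2) = 3.622 × 1.025^(25.2−20) = 3.622 × 1.137 = 4.118 d⁻¹.

k_r ≈ 4.12 d⁻¹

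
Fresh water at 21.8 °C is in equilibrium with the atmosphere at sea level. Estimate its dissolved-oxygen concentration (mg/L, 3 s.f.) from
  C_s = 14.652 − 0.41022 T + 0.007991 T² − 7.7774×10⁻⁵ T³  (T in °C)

C_s = 14.652 − 0.41022×21.8 + 0.007991×21.8² − 7.7774×10⁻⁵×21.8³ = 8.701 mg/L.

C_s ≈ 8.70 mg/L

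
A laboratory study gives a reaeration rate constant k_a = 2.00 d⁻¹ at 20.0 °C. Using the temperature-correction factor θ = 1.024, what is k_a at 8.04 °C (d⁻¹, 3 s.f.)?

k_a(T₂) = k_a(T₁) · θ^(T₂−T₁) = 2.00 × 1.024^(8.04−20.0)
= 2.00 × 1.024^-12.0 = 2.00 × 0.7530 = 1.506 d⁻¹.

k_a ≈ 1.51 d⁻¹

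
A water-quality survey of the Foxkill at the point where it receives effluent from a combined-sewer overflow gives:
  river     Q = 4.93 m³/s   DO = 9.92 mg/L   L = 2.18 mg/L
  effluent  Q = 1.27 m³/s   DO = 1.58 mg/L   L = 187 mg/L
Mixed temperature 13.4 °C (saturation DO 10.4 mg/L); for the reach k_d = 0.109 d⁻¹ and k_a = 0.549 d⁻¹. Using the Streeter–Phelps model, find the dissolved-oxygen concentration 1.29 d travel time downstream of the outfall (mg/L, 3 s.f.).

Mixed DO = (4.93×9.92 + 1.27×1.58)/(4.93+1.27) = 50.91/6.200 = 8.212 mg/L.
Mixed L₀ = (4.93×2.18 + 1.27×187)/(6.200) = 248.2/6.200 = 40.04 mg/L.
Initial deficit D₀ = C_s − DO₀ = 10.4 − 8.212 = 2.188 mg/L.
D(1.29) = [0.109×40.04/(0.549−0.109)](e^(−0.109×1.29) − e^(−0.549×1.29)) + 2.188 e^(−0.549×1.29)
= 9.919 × (0.8688 − 0.4925) + 2.188 × 0.4925 = 4.810 mg/L.
DO = 10.4 − 4.810 = 5.590 mg/L.

DO ≈ 5.59 mg/L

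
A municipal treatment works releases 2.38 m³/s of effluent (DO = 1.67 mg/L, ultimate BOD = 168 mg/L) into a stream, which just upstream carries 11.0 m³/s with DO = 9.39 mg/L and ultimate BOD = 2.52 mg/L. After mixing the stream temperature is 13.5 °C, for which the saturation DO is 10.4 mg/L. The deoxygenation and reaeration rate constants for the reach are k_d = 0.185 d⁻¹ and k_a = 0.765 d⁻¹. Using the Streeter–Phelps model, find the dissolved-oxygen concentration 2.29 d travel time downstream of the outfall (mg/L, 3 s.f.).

DO ≈ 5.08 mg/L

Mixed DO = (11.0×9.39 + 2.38×1.67)/(11.0+2.38) = 107.3/13.38 = 8.017 mg/L.
Mixed L₀ = (11.0×2.52 + 2.38×168)/(13.38) = 427.6/13.38 = 31.96 mg/L.
Initial deficit D₀ = C_s − DO₀ = 10.4 − 8.017 = 2.383 mg/L.
D(2.29) = [0.185×31.96/(0.765−0.185)](e^(−0.185×2.29) − e^(−0.765×2.29)) + 2.383 e^(−0.765×2.29)
= 10.19 × (0.6547 − 0.1735) + 2.383 × 0.1735 = 5.318 mg/L.
DO = 10.4 − 5.318 = 5.082 mg/L.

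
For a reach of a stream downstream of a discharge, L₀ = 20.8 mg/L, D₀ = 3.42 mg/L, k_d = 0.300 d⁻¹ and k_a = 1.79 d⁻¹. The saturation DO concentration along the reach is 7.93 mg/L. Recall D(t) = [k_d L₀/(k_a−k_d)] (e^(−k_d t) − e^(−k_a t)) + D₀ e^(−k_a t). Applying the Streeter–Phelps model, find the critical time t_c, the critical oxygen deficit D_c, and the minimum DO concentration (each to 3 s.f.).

t_c ≈ 0.0603 d; D_c ≈ 3.42 mg/L; min DO ≈ 4.51 mg/L

At the critical point dD/dt = 0, so k_d L₀ e^(−k_d t) = k_a D. Substituting D(t) from the Streeter–Phelps equation and solving for t gives
t_c = ln[(k_a/k_d)(1 − D₀(k_a−k_d)/(k_d L₀))] / (k_a−k_d).
Here k_a−k_d = 1.490 d⁻¹ and 1 − D₀(k_a−k_d)/(k_d L₀) = 1 − 3.42×1.490/(0.300×20.8) = 0.1834, so
t_c = ln(5.967 × 0.1834) / 1.490 = 0.08991 / 1.490 = 0.06034 d.
L(t_c) = L₀ e^(−k_d t_c) = 20.8 × 0.9821 = 20.43 mg/L, and at the critical point k_a D_c = k_d L, so D_c = (0.300/1.79) × 20.43 = 3.423 mg/L.
Minimum DO = C_s − D_c = 7.93 − 3.423 = 4.507 mg/L.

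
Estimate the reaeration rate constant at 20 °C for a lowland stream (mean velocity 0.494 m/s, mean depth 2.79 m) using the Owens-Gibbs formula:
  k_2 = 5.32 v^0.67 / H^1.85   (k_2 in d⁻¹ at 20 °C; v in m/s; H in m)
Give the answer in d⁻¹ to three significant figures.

k_2 = 5.32 × 0.494^0.67 / 2.79^1.85 = 5.32 × 0.6234 / 6.674 = 0.4970 d⁻¹.

k_2 ≈ 0.497 d⁻¹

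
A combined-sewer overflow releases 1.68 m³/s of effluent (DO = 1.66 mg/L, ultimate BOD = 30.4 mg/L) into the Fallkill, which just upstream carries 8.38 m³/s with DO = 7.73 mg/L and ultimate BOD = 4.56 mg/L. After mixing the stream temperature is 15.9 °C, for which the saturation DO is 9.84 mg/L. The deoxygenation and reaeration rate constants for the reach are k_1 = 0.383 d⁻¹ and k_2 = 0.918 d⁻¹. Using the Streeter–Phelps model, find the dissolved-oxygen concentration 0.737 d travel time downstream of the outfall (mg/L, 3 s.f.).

DO ≈ 6.69 mg/L

Mixed DO = (8.38×7.73 + 1.68×1.66)/(8.38+1.68) = 67.57/10.06 = 6.716 mg/L.
Mixed L₀ = (8.38×4.56 + 1.68×30.4)/(10.06) = 89.28/10.06 = 8.875 mg/L.
Initial deficit D₀ = C_s − DO₀ = 9.84 − 6.716 = 3.124 mg/L.
D(0.737) = [0.383×8.875/(0.918−0.383)](e^(−0.383×0.737) − e^(−0.918×0.737)) + 3.124 e^(−0.918×0.737)
= 6.354 × (0.7541 − 0.5084) + 3.124 × 0.5084 = 3.149 mg/L.
DO = 9.84 − 3.149 = 6.691 mg/L.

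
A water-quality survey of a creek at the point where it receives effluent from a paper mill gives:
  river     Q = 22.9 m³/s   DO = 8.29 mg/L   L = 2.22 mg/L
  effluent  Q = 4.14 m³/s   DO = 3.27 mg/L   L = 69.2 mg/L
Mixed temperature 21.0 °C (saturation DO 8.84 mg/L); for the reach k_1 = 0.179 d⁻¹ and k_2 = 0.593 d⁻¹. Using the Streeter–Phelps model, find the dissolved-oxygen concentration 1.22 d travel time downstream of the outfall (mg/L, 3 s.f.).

Mixed DO = (22.9×8.29 + 4.14×3.27)/(22.9+4.14) = 203.4/27.04 = 7.521 mg/L.
Mixed L₀ = (22.9×2.22 + 4.14×69.2)/(27.04) = 337.3/27.04 = 12.48 mg/L.
Initial deficit D₀ = C_s − DO₀ = 8.84 − 7.521 = 1.319 mg/L.
D(1.22) = [0.179×12.48/(0.593−0.179)](e^(−0.179×1.22) − e^(−0.593×1.22)) + 1.319 e^(−0.593×1.22)
= 5.394 × (0.8038 − 0.4851) + 1.319 × 0.4851 = 2.359 mg/L.
DO = 8.84 − 2.359 = 6.481 mg/L.

DO ≈ 6.48 mg/L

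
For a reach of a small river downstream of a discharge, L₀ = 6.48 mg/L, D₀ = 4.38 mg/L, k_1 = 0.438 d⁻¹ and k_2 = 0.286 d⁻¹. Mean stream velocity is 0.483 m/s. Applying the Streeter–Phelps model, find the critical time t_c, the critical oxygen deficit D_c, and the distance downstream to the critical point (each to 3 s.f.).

t_c ≈ 1.42 d; D_c ≈ 5.33 mg/L; x_c ≈ 59.2 km

t_c = [1/(k_2−k_1)] ln[(k_2/k_1)(1 − D₀(k_2−k_1)/(k_1 L₀))]
= [1/(0.286−0.438)] ln[(0.286/0.438)(1 − 4.38×-0.1520/(0.438×6.48))]
= (1/-0.1520) ln[0.6530 × 1.235] = -6.579 × ln(0.8061) = -6.579 × -0.2155 = 1.418 d.
L(t_c) = L₀ e^(−k_1 t_c) = 6.48 × 0.5374 = 3.482 mg/L, and at the critical point k_2 D_c = k_1 L, so D_c = (0.438/0.286) × 3.482 = 5.333 mg/L.
x_c = v t_c = 0.483 m/s × 1.418 d × 86400 s/d = 59170 m ≈ 59.2 km.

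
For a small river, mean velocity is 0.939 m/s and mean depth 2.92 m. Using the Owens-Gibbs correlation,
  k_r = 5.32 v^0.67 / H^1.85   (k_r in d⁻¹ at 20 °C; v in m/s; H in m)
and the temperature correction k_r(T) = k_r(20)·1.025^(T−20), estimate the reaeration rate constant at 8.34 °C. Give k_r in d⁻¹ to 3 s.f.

k_r ≈ 0.527 d⁻¹

k_r(20) = 5.32 × 0.939^0.67 / 2.92^1.85 = 5.32 × 0.9587 / 7.260 = 0.7025 d⁻¹.
k_r(8.34) = 0.7025 × 1.025^(8.34−20) = 0.7025 × 0.7498 = 0.5267 d⁻¹.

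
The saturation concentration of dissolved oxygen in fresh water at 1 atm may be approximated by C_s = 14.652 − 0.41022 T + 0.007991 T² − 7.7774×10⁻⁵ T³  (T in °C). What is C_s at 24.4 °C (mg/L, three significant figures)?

C_s = 14.652 − 0.41022×24.4 + 0.007991×24.4² − 7.7774×10⁻⁵×24.4³ = 8.270 mg/L.

C_s ≈ 8.27 mg/L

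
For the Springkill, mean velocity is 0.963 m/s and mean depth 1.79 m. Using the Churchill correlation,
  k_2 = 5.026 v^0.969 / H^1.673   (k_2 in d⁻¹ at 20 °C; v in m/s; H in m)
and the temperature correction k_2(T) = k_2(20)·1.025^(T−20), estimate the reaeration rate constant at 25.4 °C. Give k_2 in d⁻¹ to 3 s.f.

k_2 ≈ 2.09 d⁻¹

k_2(20) = 5.026 × 0.963^0.969 / 1.79^1.673 = 5.026 × 0.9641 / 2.649 = 1.830 d⁻¹.
k_2(25.4) = 1.830 × 1.025^(25.4−20) = 1.830 × 1.143 = 2.090 d⁻¹.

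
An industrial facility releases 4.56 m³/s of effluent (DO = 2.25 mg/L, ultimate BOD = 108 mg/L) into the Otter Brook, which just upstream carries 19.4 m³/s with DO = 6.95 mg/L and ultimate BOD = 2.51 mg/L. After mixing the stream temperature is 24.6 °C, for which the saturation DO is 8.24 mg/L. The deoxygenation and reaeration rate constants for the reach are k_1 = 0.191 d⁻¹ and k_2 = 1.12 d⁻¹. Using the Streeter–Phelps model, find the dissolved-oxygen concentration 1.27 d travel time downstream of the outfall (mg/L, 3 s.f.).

Mixed DO = (19.4×6.95 + 4.56×2.25)/(19.4+4.56) = 145.1/23.96 = 6.056 mg/L.
Mixed L₀ = (19.4×2.51 + 4.56×108)/(23.96) = 541.2/23.96 = 22.59 mg/L.
Initial deficit D₀ = C_s − DO₀ = 8.24 − 6.056 = 2.184 mg/L.
D(1.27) = [0.191×22.59/(1.12−0.191)](e^(−0.191×1.27) − e^(−1.12×1.27)) + 2.184 e^(−1.12×1.27)
= 4.644 × (0.7846 − 0.2411) + 2.184 × 0.2411 = 3.051 mg/L.
DO = 8.24 − 3.051 = 5.189 mg/L.

DO ≈ 5.19 mg/L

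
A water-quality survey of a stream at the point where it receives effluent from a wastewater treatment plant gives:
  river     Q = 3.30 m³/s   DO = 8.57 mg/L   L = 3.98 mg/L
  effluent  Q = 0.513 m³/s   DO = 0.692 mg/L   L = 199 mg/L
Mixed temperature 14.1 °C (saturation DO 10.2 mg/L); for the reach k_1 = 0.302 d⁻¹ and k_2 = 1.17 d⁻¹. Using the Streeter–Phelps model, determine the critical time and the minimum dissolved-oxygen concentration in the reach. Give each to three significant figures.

Mixed DO = (3.30×8.57 + 0.513×0.692)/(3.30+0.513) = 28.64/3.813 = 7.510 mg/L.
Mixed L₀ = (3.30×3.98 + 0.513×199)/(3.813) = 115.2/3.813 = 30.22 mg/L.
Initial deficit D₀ = C_s − DO₀ = 10.2 − 7.510 = 2.690 mg/L.
t_c = (1/0.8680) ln[(1.17/0.302)(1 − 2.690×0.8680/(0.302×30.22))] = 1.152 × ln(2.883) = 1.220 d.
D_c = (0.302/1.17) × 30.22 × e^(−0.302×1.220) = 0.2581 × 30.22 × 0.6918 = 5.396 mg/L.
Minimum DO = 10.2 − 5.396 = 4.804 mg/L.

t_c ≈ 1.22 d; minimum DO ≈ 4.80 mg/L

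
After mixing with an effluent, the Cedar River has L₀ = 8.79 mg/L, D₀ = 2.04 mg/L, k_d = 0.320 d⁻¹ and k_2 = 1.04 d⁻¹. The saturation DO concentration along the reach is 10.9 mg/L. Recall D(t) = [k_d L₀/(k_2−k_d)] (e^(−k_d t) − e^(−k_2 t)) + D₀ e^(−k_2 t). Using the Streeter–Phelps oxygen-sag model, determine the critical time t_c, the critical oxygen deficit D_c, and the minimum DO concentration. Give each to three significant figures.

t_c ≈ 0.611 d; D_c ≈ 2.22 mg/L; min DO ≈ 8.68 mg/L

With k_2/k_d = 3.250 and 1 − D₀(k_2−k_d)/(k_d L₀) = 0.4778,
t_c = ln(3.250 × 0.4778) / (1.04 − 0.320) = ln(1.553) / 0.7200 = 0.4401/0.7200 = 0.6113 d.
D_c = (k_d/k_2) L₀ e^(−k_d t_c) = (0.320/1.04) × 8.79 × e^(−0.320×0.6113) = 0.3077 × 8.79 × 0.8223 = 2.224 mg/L.
Minimum DO = C_s − D_c = 10.9 − 2.224 = 8.676 mg/L.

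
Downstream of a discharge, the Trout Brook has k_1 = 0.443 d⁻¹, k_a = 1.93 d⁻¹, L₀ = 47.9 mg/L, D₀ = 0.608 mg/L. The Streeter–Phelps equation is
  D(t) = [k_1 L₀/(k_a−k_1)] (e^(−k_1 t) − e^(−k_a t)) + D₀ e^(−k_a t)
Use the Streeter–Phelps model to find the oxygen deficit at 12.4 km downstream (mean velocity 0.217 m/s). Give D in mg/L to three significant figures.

Travel time t = x/v = 12.4 km / (0.217 m/s) = 12400 m / 0.217 m/s = 57140 s = 0.6614 d.
k_1 L₀/(k_a−k_1) = 0.443×47.9/(1.93−0.443) = 21.22/1.487 = 14.27 mg/L.
e^(−k_1 t) = e^(−0.443×0.6614) = 0.7460; e^(−k_a t) = e^(−1.93×0.6614) = 0.2790.
D = 14.27 × (0.7460 − 0.2790) + 0.608 × 0.2790 = 6.664 + 0.1696 = 6.834 mg/L.

D ≈ 6.83 mg/L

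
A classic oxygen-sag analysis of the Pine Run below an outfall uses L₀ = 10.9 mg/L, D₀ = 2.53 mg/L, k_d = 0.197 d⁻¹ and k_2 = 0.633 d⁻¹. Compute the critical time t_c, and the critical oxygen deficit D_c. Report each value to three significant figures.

t_c ≈ 1.02 d; D_c ≈ 2.77 mg/L

At the critical point dD/dt = 0, so k_d L₀ e^(−k_d t) = k_2 D. Substituting D(t) from the Streeter–Phelps equation and solving for t gives
t_c = ln[(k_2/k_d)(1 − D₀(k_2−k_d)/(k_d L₀))] / (k_2−k_d).
Here k_2−k_d = 0.4360 d⁻¹ and 1 − D₀(k_2−k_d)/(k_d L₀) = 1 − 2.53×0.4360/(0.197×10.9) = 0.4863, so
t_c = ln(3.213 × 0.4863) / 0.4360 = 0.4463 / 0.4360 = 1.024 d.
L(t_c) = L₀ e^(−k_d t_c) = 10.9 × 0.8174 = 8.909 mg/L, and at the critical point k_2 D_c = k_d L, so D_c = (0.197/0.633) × 8.909 = 2.773 mg/L.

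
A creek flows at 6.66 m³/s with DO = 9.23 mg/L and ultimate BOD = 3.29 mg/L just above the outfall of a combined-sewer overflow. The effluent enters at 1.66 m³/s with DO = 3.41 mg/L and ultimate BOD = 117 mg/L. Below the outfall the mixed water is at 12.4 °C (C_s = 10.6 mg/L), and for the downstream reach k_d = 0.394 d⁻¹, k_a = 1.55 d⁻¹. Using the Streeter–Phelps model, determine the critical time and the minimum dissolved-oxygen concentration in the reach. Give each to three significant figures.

t_c ≈ 0.894 d; minimum DO ≈ 5.96 mg/L

Mixed DO = (6.66×9.23 + 1.66×3.41)/(6.66+1.66) = 67.13/8.320 = 8.069 mg/L.
Mixed L₀ = (6.66×3.29 + 1.66×117)/(8.320) = 216.1/8.320 = 25.98 mg/L.
Initial deficit D₀ = C_s − DO₀ = 10.6 − 8.069 = 2.531 mg/L.
t_c = (1/1.156) ln[(1.55/0.394)(1 − 2.531×1.156/(0.394×25.98))] = 0.8651 × ln(2.809) = 0.8936 d.
D_c = (0.394/1.55) × 25.98 × e^(−0.394×0.8936) = 0.2542 × 25.98 × 0.7032 = 4.644 mg/L.
Minimum DO = 10.6 − 4.644 = 5.956 mg/L.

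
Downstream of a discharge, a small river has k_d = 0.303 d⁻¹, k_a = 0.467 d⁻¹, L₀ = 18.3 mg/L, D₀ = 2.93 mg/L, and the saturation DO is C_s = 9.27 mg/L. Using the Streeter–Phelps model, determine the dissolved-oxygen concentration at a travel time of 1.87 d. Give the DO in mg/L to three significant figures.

k_d L₀/(k_a−k_d) = 0.303×18.3/(0.467−0.303) = 5.545/0.1640 = 33.81 mg/L.
e^(−k_d t) = e^(−0.303×1.870) = 0.5674; e^(−k_a t) = e^(−0.467×1.870) = 0.4176.
D = 33.81 × (0.5674 − 0.4176) + 2.93 × 0.4176 = 5.067 + 1.223 = 6.291 mg/L.
DO = C_s − D = 9.27 − 6.291 = 2.979 mg/L.

DO ≈ 2.98 mg/L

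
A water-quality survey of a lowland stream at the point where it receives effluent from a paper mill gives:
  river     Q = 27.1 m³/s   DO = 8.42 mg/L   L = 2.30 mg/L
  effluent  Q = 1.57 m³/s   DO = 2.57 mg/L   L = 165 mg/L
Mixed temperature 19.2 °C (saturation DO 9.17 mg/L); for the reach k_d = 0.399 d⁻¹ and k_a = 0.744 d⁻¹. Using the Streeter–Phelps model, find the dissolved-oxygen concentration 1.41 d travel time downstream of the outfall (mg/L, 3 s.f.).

DO ≈ 5.95 mg/L

Mixed DO = (27.1×8.42 + 1.57×2.57)/(27.1+1.57) = 232.2/28.67 = 8.100 mg/L.
Mixed L₀ = (27.1×2.30 + 1.57×165)/(28.67) = 321.4/28.67 = 11.21 mg/L.
Initial deficit D₀ = C_s − DO₀ = 9.17 − 8.100 = 1.070 mg/L.
D(1.41) = [0.399×11.21/(0.744−0.399)](e^(−0.399×1.41) − e^(−0.744×1.41)) + 1.070 e^(−0.744×1.41)
= 12.96 × (0.5697 − 0.3503) + 1.070 × 0.3503 = 3.220 mg/L.
DO = 9.17 − 3.220 = 5.950 mg/L.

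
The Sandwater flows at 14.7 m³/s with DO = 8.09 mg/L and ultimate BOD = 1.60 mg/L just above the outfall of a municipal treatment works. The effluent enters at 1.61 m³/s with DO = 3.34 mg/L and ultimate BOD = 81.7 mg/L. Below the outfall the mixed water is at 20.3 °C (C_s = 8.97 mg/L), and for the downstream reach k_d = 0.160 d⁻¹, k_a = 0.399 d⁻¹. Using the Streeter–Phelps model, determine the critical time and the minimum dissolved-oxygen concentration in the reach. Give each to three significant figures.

t_c ≈ 2.83 d; minimum DO ≈ 6.54 mg/L

Mixed DO = (14.7×8.09 + 1.61×3.34)/(14.7+1.61) = 124.3/16.31 = 7.621 mg/L.
Mixed L₀ = (14.7×1.60 + 1.61×81.7)/(16.31) = 155.1/16.31 = 9.507 mg/L.
Initial deficit D₀ = C_s − DO₀ = 8.97 − 7.621 = 1.349 mg/L.
t_c = (1/0.2390) ln[(0.399/0.160)(1 − 1.349×0.2390/(0.160×9.507))] = 4.184 × ln(1.965) = 2.827 d.
D_c = (0.160/0.399) × 9.507 × e^(−0.160×2.827) = 0.4010 × 9.507 × 0.6362 = 2.425 mg/L.
Minimum DO = 8.97 − 2.425 = 6.545 mg/L.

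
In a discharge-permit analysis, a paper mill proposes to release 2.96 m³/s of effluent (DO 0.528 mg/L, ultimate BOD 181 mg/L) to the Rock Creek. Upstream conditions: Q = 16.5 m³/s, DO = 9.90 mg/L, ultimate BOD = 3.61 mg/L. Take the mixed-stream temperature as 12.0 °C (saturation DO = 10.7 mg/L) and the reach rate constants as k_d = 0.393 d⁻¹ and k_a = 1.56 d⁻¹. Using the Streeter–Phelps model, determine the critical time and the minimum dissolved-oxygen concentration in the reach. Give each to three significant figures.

Mixed DO = (16.5×9.90 + 2.96×0.528)/(16.5+2.96) = 164.9/19.46 = 8.474 mg/L.
Mixed L₀ = (16.5×3.61 + 2.96×181)/(19.46) = 595.3/19.46 = 30.59 mg/L.
Initial deficit D₀ = C_s − DO₀ = 10.7 − 8.474 = 2.226 mg/L.
t_c = (1/1.167) ln[(1.56/0.393)(1 − 2.226×1.167/(0.393×30.59))] = 0.8569 × ln(3.112) = 0.9728 d.
D_c = (0.393/1.56) × 30.59 × e^(−0.393×0.9728) = 0.2519 × 30.59 × 0.6823 = 5.258 mg/L.
Minimum DO = 10.7 − 5.258 = 5.442 mg/L.

t_c ≈ 0.973 d; minimum DO ≈ 5.44 mg/L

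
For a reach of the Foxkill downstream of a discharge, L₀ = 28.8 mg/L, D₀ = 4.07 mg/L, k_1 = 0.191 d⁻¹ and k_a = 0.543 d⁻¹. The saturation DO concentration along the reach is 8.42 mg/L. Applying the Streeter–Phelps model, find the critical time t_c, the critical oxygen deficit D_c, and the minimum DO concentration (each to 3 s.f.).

t_c ≈ 2.11 d; D_c ≈ 6.77 mg/L; min DO ≈ 1.65 mg/L

t_c = [1/(k_a−k_1)] ln[(k_a/k_1)(1 − D₀(k_a−k_1)/(k_1 L₀))]
= [1/(0.543−0.191)] ln[(0.543/0.191)(1 − 4.07×0.3520/(0.191×28.8))]
= (1/0.3520) ln[2.843 × 0.7396] = 2.841 × ln(2.103) = 2.841 × 0.7431 = 2.111 d.
L(t_c) = L₀ e^(−k_1 t_c) = 28.8 × 0.6682 = 19.24 mg/L, and at the critical point k_a D_c = k_1 L, so D_c = (0.191/0.543) × 19.24 = 6.769 mg/L.
Minimum DO = C_s − D_c = 8.42 − 6.769 = 1.651 mg/L.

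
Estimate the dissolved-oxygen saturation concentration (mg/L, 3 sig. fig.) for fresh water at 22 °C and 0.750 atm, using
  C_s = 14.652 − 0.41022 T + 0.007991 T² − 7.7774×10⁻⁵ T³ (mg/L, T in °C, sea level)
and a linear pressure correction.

C_s ≈ 6.50 mg/L

At sea level: C_s = 14.652 − 0.41022×22 + 0.007991×22² − 7.7774×10⁻⁵×22³ = 8.667 mg/L.
Pressure correction: C_s' = 8.667 × 0.750 = 6.500 mg/L.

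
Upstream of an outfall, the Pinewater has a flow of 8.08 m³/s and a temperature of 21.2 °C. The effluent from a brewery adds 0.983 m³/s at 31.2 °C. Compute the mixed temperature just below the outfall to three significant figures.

22.3 °C

Flow-weighted mixing: C = (Q_r C_r + Q_w C_w)/(Q_r + Q_w)
= (8.08×21.2 + 0.983×31.2)/(8.08 + 0.983) = 202.0/9.063 = 22.28 °C.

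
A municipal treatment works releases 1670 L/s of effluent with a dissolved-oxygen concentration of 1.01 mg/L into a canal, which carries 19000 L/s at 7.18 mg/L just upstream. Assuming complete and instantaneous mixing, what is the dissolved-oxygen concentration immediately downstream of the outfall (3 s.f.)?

Flow-weighted mixing: C = (Q_r C_r + Q_w C_w)/(Q_r + Q_w)
= (19000×7.18 + 1670×1.01)/(19000 + 1670) = 138100/20670 = 6.682 mg/L.

6.68 mg/L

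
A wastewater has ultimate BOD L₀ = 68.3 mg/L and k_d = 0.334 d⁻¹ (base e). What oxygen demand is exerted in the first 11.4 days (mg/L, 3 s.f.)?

y ≈ 66.8 mg/L

y_t = L₀(1 − e^(−k_d t)) = 68.3 × (1 − e^(−0.334×11.4))
= 68.3 × (1 − 0.02220) = 68.3 × 0.9778 = 66.78 mg/L.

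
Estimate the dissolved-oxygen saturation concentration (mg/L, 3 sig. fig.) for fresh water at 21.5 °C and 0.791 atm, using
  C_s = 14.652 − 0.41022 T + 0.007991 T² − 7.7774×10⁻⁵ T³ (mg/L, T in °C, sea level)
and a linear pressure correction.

C_s ≈ 6.92 mg/L

At sea level: C_s = 14.652 − 0.41022×21.5 + 0.007991×21.5² − 7.7774×10⁻⁵×21.5³ = 8.753 mg/L.
Pressure correction: C_s' = 8.753 × 0.791 = 6.924 mg/L.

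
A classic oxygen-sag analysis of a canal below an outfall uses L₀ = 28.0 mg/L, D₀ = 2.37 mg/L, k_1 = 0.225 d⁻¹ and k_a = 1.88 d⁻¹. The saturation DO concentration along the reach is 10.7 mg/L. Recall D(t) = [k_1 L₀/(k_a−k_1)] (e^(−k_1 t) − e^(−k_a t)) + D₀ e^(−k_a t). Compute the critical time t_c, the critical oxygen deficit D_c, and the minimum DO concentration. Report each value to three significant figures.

t_c ≈ 0.694 d; D_c ≈ 2.87 mg/L; min DO ≈ 7.83 mg/L

With k_a/k_1 = 8.356 and 1 − D₀(k_a−k_1)/(k_1 L₀) = 0.3774,
t_c = ln(8.356 × 0.3774) / (1.88 − 0.225) = ln(3.153) / 1.655 = 1.148/1.655 = 0.6940 d.
L(t_c) = L₀ e^(−k_1 t_c) = 28.0 × 0.8554 = 23.95 mg/L, and at the critical point k_a D_c = k_1 L, so D_c = (0.225/1.88) × 23.95 = 2.867 mg/L.
Minimum DO = C_s − D_c = 10.7 − 2.867 = 7.833 mg/L.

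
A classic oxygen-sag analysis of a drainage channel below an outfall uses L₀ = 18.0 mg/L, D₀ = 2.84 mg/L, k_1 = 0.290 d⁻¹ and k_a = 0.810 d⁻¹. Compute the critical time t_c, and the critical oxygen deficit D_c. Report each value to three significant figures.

t_c ≈ 1.34 d; D_c ≈ 4.37 mg/L

At the critical point dD/dt = 0, so k_1 L₀ e^(−k_1 t) = k_a D. Substituting D(t) from the Streeter–Phelps equation and solving for t gives
t_c = ln[(k_a/k_1)(1 − D₀(k_a−k_1)/(k_1 L₀))] / (k_a−k_1).
Here k_a−k_1 = 0.5200 d⁻¹ and 1 − D₀(k_a−k_1)/(k_1 L₀) = 1 − 2.84×0.5200/(0.290×18.0) = 0.7171, so
t_c = ln(2.793 × 0.7171) / 0.5200 = 0.6946 / 0.5200 = 1.336 d.
D_c = (k_1/k_a) L₀ e^(−k_1 t_c) = (0.290/0.810) × 18.0 × e^(−0.290×1.336) = 0.3580 × 18.0 × 0.6788 = 4.375 mg/L.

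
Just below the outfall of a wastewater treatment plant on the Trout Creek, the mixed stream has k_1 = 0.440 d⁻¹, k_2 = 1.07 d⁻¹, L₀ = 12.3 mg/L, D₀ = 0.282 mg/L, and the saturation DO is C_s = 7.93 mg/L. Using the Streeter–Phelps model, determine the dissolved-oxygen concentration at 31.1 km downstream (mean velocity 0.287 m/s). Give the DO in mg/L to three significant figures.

DO ≈ 5.15 mg/L

Travel time t = x/v = 31.1 km / (0.287 m/s) = 31100 m / 0.287 m/s = 108400 s = 1.254 d.
k_1 L₀/(k_2−k_1) = 0.440×12.3/(1.07−0.440) = 5.412/0.6300 = 8.590 mg/L.
e^(−k_1 t) = e^(−0.440×1.254) = 0.5759; e^(−k_2 t) = e^(−1.07×1.254) = 0.2613.
D = 8.590 × (0.5759 − 0.2613) + 0.282 × 0.2613 = 2.702 + 0.07369 = 2.776 mg/L.
DO = C_s − D = 7.93 − 2.776 = 5.154 mg/L.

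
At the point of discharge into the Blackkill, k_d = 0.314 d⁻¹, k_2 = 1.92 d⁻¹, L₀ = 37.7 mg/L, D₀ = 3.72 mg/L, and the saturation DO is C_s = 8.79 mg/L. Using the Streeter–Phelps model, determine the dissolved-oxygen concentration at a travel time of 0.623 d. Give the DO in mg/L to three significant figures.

DO ≈ 3.83 mg/L

k_d L₀/(k_2−k_d) = 0.314×37.7/(1.92−0.314) = 11.84/1.606 = 7.371 mg/L.
e^(−k_d t) = e^(−0.314×0.6230) = 0.8223; e^(−k_2 t) = e^(−1.92×0.6230) = 0.3024.
D = 7.371 × (0.8223 − 0.3024) + 3.72 × 0.3024 = 3.833 + 1.125 = 4.957 mg/L.
DO = C_s − D = 8.79 − 4.957 = 3.833 mg/L.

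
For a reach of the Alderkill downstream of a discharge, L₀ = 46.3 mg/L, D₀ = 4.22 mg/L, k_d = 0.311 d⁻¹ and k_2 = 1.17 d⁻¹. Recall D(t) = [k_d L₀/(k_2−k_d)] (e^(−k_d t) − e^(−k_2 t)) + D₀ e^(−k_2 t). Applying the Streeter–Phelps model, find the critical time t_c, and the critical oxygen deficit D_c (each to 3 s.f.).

At the critical point dD/dt = 0, so k_d L₀ e^(−k_d t) = k_2 D. Substituting D(t) from the Streeter–Phelps equation and solving for t gives
t_c = ln[(k_2/k_d)(1 − D₀(k_2−k_d)/(k_d L₀))] / (k_2−k_d).
Here k_2−k_d = 0.8590 d⁻¹ and 1 − D₀(k_2−k_d)/(k_d L₀) = 1 − 4.22×0.8590/(0.311×46.3) = 0.7483, so
t_c = ln(3.762 × 0.7483) / 0.8590 = 1.035 / 0.8590 = 1.205 d.
L(t_c) = L₀ e^(−k_d t_c) = 46.3 × 0.6875 = 31.83 mg/L, and at the critical point k_2 D_c = k_d L, so D_c = (0.311/1.17) × 31.83 = 8.461 mg/L.

t_c ≈ 1.20 d; D_c ≈ 8.46 mg/L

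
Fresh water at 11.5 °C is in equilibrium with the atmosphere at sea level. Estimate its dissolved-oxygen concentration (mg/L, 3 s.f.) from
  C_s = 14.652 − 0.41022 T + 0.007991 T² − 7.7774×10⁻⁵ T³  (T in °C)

C_s = 14.652 − 0.41022×11.5 + 0.007991×11.5² − 7.7774×10⁻⁵×11.5³ = 10.87 mg/L.

C_s ≈ 10.9 mg/L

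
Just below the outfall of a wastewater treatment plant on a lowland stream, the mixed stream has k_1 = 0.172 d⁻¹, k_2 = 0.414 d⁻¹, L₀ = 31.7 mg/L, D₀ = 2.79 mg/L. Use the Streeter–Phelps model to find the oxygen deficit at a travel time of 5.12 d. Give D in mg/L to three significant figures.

D ≈ 6.97 mg/L

k_1 L₀/(k_2−k_1) = 0.172×31.7/(0.414−0.172) = 5.452/0.2420 = 22.53 mg/L.
e^(−k_1 t) = e^(−0.172×5.120) = 0.4145; e^(−k_2 t) = e^(−0.414×5.120) = 0.1201.
D = 22.53 × (0.4145 − 0.1201) + 2.79 × 0.1201 = 6.634 + 0.3350 = 6.969 mg/L.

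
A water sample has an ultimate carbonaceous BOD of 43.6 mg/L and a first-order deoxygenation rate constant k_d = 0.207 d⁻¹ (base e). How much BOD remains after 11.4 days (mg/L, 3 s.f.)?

L ≈ 4.12 mg/L

L_t = L₀ e^(−k_d t) = 43.6 × e^(−0.207×11.4) = 43.6 × 0.09444 = 4.118 mg/L.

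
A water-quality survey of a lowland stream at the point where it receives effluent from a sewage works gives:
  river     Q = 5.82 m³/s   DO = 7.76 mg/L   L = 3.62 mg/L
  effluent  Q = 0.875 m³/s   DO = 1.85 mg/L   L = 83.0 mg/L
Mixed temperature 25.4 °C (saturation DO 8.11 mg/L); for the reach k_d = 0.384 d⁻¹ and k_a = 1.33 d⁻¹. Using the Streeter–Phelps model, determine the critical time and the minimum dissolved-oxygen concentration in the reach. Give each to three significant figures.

t_c ≈ 1.08 d; minimum DO ≈ 5.44 mg/L

Mixed DO = (5.82×7.76 + 0.875×1.85)/(5.82+0.875) = 46.78/6.695 = 6.988 mg/L.
Mixed L₀ = (5.82×3.62 + 0.875×83.0)/(6.695) = 93.69/6.695 = 13.99 mg/L.
Initial deficit D₀ = C_s − DO₀ = 8.11 − 6.988 = 1.122 mg/L.
t_c = (1/0.9460) ln[(1.33/0.384)(1 − 1.122×0.9460/(0.384×13.99))] = 1.057 × ln(2.779) = 1.081 d.
D_c = (0.384/1.33) × 13.99 × e^(−0.384×1.081) = 0.2887 × 13.99 × 0.6604 = 2.668 mg/L.
Minimum DO = 8.11 − 2.668 = 5.442 mg/L.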